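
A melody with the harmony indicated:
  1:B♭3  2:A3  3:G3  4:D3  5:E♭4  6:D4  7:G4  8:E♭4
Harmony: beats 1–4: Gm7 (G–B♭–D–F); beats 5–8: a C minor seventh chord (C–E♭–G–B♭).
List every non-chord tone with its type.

A3 (beat 2) — passing tone; D4 (beat 6) — escape tone.

The harmony at that moment is G minor seventh chord (G, B♭, D, F); A3 is not a chord tone.
It is approached by step down from B♭3 and left by step down to G3.
Step in, step out in the same direction — a passing tone.
The harmony at that moment is C minor seventh chord (C, E♭, G, B♭); D4 is not a chord tone.
It is approached by step down from E♭4 and left by leap up to G4.
Step in, leap out — an escape tone.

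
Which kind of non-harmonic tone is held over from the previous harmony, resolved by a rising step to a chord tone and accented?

Approach: by preparation — the pitch is first a chord tone, then held (tied or repeated) while the harmony changes under it. Departure: up by step. Metric position: strong.
A prepared dissonance that resolves upward by step — a retardation. (The same figure resolving downward would be a suspension.)

Retardation.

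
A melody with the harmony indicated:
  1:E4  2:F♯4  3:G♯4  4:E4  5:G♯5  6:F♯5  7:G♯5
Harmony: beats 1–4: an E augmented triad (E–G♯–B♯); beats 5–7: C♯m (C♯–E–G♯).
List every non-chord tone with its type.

The harmony at that moment is E augmented triad (E, G♯, B♯); F♯4 is not a chord tone.
It is approached by step up from E4 and left by step up to G♯4.
Step in, step out in the same direction — a passing tone.
The harmony at that moment is C♯ minor triad (C♯, E, G♯); F♯5 is not a chord tone.
It is approached by step down from G♯5 and left by step up to G♯5.
Step away and step back to the same note — a neighbor tone (lower neighbor).

F♯4 (beat 2) — passing tone; F♯5 (beat 6) — neighbor tone.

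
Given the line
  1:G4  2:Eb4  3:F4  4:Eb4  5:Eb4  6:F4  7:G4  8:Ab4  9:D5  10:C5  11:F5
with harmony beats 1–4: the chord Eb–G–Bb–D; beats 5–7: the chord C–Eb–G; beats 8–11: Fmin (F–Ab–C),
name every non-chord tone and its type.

F4 (beat 3) — neighbor tone; F4 (beat 6) — passing tone; D5 (beat 9) — appoggiatura.

The harmony at that moment is Eb major seventh chord (Eb, G, Bb, D); F4 is not a chord tone.
It is approached by step up from Eb4 and left by step down to Eb4.
Step away and step back to the same note — a neighbor tone (upper neighbor).
The harmony at that moment is C minor triad (C, Eb, G); F4 is not a chord tone.
It is approached by step up from Eb4 and left by step up to G4.
Step in, step out in the same direction — a passing tone.
The harmony at that moment is F minor triad (F, Ab, C); D5 is not a chord tone.
It is approached by leap up from Ab4 and left by step down to C5.
Leap in, step out — an appoggiatura.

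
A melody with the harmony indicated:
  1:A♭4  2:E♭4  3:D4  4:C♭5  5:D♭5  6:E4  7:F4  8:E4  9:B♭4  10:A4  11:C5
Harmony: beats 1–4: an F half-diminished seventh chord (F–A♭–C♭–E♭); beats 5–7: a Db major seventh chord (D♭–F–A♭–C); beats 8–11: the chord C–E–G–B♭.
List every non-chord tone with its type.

The harmony at that moment is F half-diminished seventh chord (F, A♭, C♭, E♭); D4 is not a chord tone.
It is approached by step down from E♭4 and left by leap up to C♭5.
Step in, leap out — an escape tone.
The harmony at that moment is D♭ major seventh chord (D♭, F, A♭, C); E4 is not a chord tone.
It is approached by leap down from D♭5 and left by step up to F4.
Leap in, step out — an appoggiatura.
The harmony at that moment is C dominant seventh chord (C, E, G, B♭); A4 is not a chord tone.
It is approached by step down from B♭4 and left by leap up to C5.
Step in, leap out — an escape tone.

D4 (beat 3) — escape tone; E4 (beat 6) — appoggiatura; A4 (beat 10) — escape tone.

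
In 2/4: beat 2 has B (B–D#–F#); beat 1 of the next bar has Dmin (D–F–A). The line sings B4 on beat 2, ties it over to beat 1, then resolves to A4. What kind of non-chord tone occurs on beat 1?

Suspension.

The harmony at that moment is D minor triad (D, F, A); B4 is not a chord tone.
It is held over (the same pitch as the preceding B4) and left by step down to A4.
Held over from the previous chord and resolving down by step — a suspension.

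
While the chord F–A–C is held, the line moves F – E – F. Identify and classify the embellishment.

The harmony at that moment is F major triad (F, A, C); E is not a chord tone.
It is approached by step down from F and left by step up to F.
Step away and step back to the same note — a neighbor tone (lower neighbor).

E is a neighbor tone.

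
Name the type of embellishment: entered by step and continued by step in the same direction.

Approach: by step. Departure: by step, continuing in the same direction.
Stepwise on both sides with no change of direction means the note fills in the space between two different chord tones — a passing tone. (Had it turned back to its starting note it would be a neighbor tone instead.)

Passing tone.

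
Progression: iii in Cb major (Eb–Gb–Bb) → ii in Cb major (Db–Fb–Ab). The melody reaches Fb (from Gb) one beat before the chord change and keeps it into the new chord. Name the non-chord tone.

Fb is an anticipation.

The harmony at that moment is Eb minor triad (Eb, Gb, Bb); Fb is not a chord tone.
It is approached by step down from Gb and then sustained as the same pitch into the next harmony.
Arriving early and becoming a chord tone when the harmony changes — an anticipation.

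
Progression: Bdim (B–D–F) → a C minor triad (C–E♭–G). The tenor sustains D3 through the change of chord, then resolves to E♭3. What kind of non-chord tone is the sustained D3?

D3 is a retardation.

The harmony at that moment is C minor triad (C, E♭, G); D3 is not a chord tone.
It is held over (the same pitch as the preceding D3) and left by step up to E♭3.
Held over from the previous chord and resolving up by step — a retardation.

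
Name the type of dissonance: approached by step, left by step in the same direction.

Approach: by step. Departure: by step, continuing in the same direction.
Stepwise on both sides with no change of direction means the note fills in the space between two different chord tones — a passing tone. (Had it turned back to its starting note it would be a neighbor tone instead.)

Passing tone.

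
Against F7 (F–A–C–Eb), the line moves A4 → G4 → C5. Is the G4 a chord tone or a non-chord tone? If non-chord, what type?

The harmony at that moment is F dominant seventh chord (F, A, C, Eb); G4 is not a chord tone.
It is approached by step down from A4 and left by leap up to C5.
Step in, leap out — an escape tone.

Non-chord tone — an escape tone.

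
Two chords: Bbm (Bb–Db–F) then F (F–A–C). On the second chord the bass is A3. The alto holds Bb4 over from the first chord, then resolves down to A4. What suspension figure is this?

9–8 suspension.

At the second chord the bass is A3. The suspended Bb4 lies a ninth above the bass; after resolving down by step to A4, the interval above the bass becomes an octave.
Suspension figures are named by those two intervals: 9–8.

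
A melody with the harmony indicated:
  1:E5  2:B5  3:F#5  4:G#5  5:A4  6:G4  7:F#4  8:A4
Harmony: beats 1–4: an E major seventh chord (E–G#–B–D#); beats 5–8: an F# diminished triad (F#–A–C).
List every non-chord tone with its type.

The harmony at that moment is E major seventh chord (E, G#, B, D#); F#5 is not a chord tone.
It is approached by leap down from B5 and left by step up to G#5.
Leap in, step out — an appoggiatura.
The harmony at that moment is F# diminished triad (F#, A, C); G4 is not a chord tone.
It is approached by step down from A4 and left by step down to F#4.
Step in, step out in the same direction — a passing tone.

F#5 (beat 3) — appoggiatura; G4 (beat 6) — passing tone.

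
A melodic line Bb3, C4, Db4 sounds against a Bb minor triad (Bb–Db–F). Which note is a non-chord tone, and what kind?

The harmony at that moment is Bb minor triad (Bb, Db, F); C4 is not a chord tone.
It is approached by step up from Bb3 and left by step up to Db4.
Step in, step out in the same direction — a passing tone.

C4 is a passing tone.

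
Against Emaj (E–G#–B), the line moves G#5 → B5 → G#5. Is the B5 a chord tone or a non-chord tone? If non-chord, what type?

Chord tone (the fifth of E major triad).

E major triad contains E, G#, B; B is the fifth, so it is a chord tone.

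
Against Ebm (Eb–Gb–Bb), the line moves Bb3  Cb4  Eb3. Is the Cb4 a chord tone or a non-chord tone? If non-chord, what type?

The harmony at that moment is Eb minor triad (Eb, Gb, Bb); Cb4 is not a chord tone.
It is approached by step up from Bb3 and left by leap down to Eb3.
Step in, leap out — an escape tone.

Non-chord tone — an escape tone.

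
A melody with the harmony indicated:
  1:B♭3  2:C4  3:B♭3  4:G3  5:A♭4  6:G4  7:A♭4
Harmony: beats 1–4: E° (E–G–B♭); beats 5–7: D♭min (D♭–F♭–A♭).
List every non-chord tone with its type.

C4 (beat 2) — neighbor tone; G4 (beat 6) — neighbor tone.

The harmony at that moment is E diminished triad (E, G, B♭); C4 is not a chord tone.
It is approached by step up from B♭3 and left by step down to B♭3.
Step away and step back to the same note — a neighbor tone (upper neighbor).
The harmony at that moment is D♭ minor triad (D♭, F♭, A♭); G4 is not a chord tone.
It is approached by step down from A♭4 and left by step up to A♭4.
Step away and step back to the same note — a neighbor tone (lower neighbor).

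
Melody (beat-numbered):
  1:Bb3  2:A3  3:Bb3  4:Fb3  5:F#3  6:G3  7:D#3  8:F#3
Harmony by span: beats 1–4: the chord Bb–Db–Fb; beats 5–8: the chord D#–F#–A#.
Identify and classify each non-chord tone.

A3 (beat 2) — neighbor tone; G3 (beat 6) — escape tone.

The harmony at that moment is Bb diminished triad (Bb, Db, Fb); A3 is not a chord tone.
It is approached by step down from Bb3 and left by step up to Bb3.
Step away and step back to the same note — a neighbor tone (lower neighbor).
The harmony at that moment is D# minor triad (D#, F#, A#); G3 is not a chord tone.
It is approached by step up from F#3 and left by leap down to D#3.
Step in, leap out — an escape tone.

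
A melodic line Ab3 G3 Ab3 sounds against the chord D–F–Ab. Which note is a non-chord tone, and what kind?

G3 is a neighbor tone.

The harmony at that moment is D diminished triad (D, F, Ab); G3 is not a chord tone.
It is approached by step down from Ab3 and left by step up to Ab3.
Step away and step back to the same note — a neighbor tone (lower neighbor).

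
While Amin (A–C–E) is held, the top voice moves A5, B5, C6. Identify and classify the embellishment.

The harmony at that moment is A minor triad (A, C, E); B5 is not a chord tone.
It is approached by step up from A5 and left by step up to C6.
Step in, step out in the same direction — a passing tone.

B5 is a passing tone.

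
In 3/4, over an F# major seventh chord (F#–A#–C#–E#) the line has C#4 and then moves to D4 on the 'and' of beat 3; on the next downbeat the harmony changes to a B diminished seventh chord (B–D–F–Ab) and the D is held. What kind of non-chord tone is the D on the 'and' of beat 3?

The harmony at that moment is F# major seventh chord (F#, A#, C#, E#); D4 is not a chord tone.
It is approached by step up from C#4 and then sustained as the same pitch into the next harmony.
Arriving early and becoming a chord tone when the harmony changes — an anticipation.

Anticipation.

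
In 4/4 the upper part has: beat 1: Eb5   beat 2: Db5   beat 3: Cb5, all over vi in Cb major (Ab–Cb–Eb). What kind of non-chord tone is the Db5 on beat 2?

The harmony at that moment is Ab minor triad (Ab, Cb, Eb); Db5 is not a chord tone.
It is approached by step down from Eb5 and left by step down to Cb5.
Step in, step out in the same direction — a passing tone.

Passing tone.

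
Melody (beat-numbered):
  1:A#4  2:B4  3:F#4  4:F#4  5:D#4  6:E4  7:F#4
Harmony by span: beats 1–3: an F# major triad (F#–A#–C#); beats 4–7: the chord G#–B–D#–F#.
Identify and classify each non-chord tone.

B4 (beat 2) — escape tone; E4 (beat 6) — passing tone.

The harmony at that moment is F# major triad (F#, A#, C#); B4 is not a chord tone.
It is approached by step up from A#4 and left by leap down to F#4.
Step in, leap out — an escape tone.
The harmony at that moment is G# minor seventh chord (G#, B, D#, F#); E4 is not a chord tone.
It is approached by step up from D#4 and left by step up to F#4.
Step in, step out in the same direction — a passing tone.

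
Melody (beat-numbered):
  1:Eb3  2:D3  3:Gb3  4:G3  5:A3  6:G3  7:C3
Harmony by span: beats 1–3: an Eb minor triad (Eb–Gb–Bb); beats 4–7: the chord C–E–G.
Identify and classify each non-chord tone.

The harmony at that moment is Eb minor triad (Eb, Gb, Bb); D3 is not a chord tone.
It is approached by step down from Eb3 and left by leap up to Gb3.
Step in, leap out — an escape tone.
The harmony at that moment is C major triad (C, E, G); A3 is not a chord tone.
It is approached by step up from G3 and left by step down to G3.
Step away and step back to the same note — a neighbor tone (upper neighbor).

D3 (beat 2) — escape tone; A3 (beat 5) — neighbor tone.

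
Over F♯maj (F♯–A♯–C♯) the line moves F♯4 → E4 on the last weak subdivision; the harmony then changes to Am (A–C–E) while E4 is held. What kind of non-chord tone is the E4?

E4 is an anticipation.

The harmony at that moment is F♯ major triad (F♯, A♯, C♯); E4 is not a chord tone.
It is approached by step down from F♯4 and then sustained as the same pitch into the next harmony.
Arriving early and becoming a chord tone when the harmony changes — an anticipation.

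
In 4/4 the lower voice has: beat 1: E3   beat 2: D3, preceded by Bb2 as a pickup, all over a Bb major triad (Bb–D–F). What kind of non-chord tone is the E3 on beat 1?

The harmony at that moment is Bb major triad (Bb, D, F); E3 is not a chord tone.
It is approached by leap up from Bb2 and left by step down to D3.
Leap in, step out, metrically accented — an appoggiatura.

Appoggiatura.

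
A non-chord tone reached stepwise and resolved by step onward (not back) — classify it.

Passing tone.

Approach: by step. Departure: by step, continuing in the same direction.
Stepwise on both sides with no change of direction means the note fills in the space between two different chord tones — a passing tone. (Had it turned back to its starting note it would be a neighbor tone instead.)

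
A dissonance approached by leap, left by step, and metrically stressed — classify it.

Appoggiatura.

Approach: by leap. Departure: by step. Metric position: strong.
Leap in, step out, in a metrically strong position — an appoggiatura. (It is the mirror image of the escape tone, which steps in and leaps out from a weak position.)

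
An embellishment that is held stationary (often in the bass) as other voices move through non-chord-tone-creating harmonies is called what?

Approach: none. Departure: none — a single pitch is sustained while the chords change around it, passing through harmonies that do not contain it.
No melodic motion at all; the dissonance is created entirely by the moving harmonies against the stationary note — a pedal tone (pedal point).

Pedal tone.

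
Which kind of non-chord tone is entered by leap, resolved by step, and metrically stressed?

Appoggiatura.

Approach: by leap. Departure: by step. Metric position: strong.
Leap in, step out, in a metrically strong position — an appoggiatura. (It is the mirror image of the escape tone, which steps in and leaps out from a weak position.)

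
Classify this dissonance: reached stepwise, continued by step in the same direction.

Approach: by step. Departure: by step, continuing in the same direction.
Stepwise on both sides with no change of direction means the note fills in the space between two different chord tones — a passing tone. (Had it turned back to its starting note it would be a neighbor tone instead.)

Passing tone.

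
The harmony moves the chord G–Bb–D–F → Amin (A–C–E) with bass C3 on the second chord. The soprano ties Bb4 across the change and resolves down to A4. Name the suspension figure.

At the second chord the bass is C3. The suspended Bb4 lies a seventh above the bass; after resolving down by step to A4, the interval above the bass becomes a sixth.
Suspension figures are named by those two intervals: 7–6.

7–6 suspension.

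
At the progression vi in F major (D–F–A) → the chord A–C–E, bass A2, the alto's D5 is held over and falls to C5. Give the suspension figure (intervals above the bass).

4–3 suspension.

At the second chord the bass is A2. The suspended D5 lies a fourth above the bass; after resolving down by step to C5, the interval above the bass becomes a third.
Suspension figures are named by those two intervals: 4–3.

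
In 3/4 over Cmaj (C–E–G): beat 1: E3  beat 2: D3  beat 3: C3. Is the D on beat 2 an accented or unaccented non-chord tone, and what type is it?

Unaccented passing tone.

The harmony at that moment is C major triad (C, E, G); D3 is not a chord tone.
It is approached by step down from E3 and left by step down to C3.
Step in, step out in the same direction — a passing tone.
It falls on a weak beat, so it is unaccented.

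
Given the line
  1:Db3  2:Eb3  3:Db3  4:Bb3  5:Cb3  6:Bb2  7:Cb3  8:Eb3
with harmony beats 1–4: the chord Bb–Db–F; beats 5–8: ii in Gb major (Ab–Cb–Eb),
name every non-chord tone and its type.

The harmony at that moment is Bb minor triad (Bb, Db, F); Eb3 is not a chord tone.
It is approached by step up from Db3 and left by step down to Db3.
Step away and step back to the same note — a neighbor tone (upper neighbor).
The harmony at that moment is Ab minor triad (Ab, Cb, Eb); Bb2 is not a chord tone.
It is approached by step down from Cb3 and left by step up to Cb3.
Step away and step back to the same note — a neighbor tone (lower neighbor).

Eb3 (beat 2) — neighbor tone; Bb2 (beat 6) — neighbor tone.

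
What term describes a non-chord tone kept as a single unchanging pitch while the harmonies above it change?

Pedal tone.

Approach: none. Departure: none — a single pitch is sustained while the chords change around it, passing through harmonies that do not contain it.
No melodic motion at all; the dissonance is created entirely by the moving harmonies against the stationary note — a pedal tone (pedal point).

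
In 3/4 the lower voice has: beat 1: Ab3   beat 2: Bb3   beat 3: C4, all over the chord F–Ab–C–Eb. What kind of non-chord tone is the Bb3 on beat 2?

Passing tone.

The harmony at that moment is F minor seventh chord (F, Ab, C, Eb); Bb3 is not a chord tone.
It is approached by step up from Ab3 and left by step up to C4.
Step in, step out in the same direction — a passing tone.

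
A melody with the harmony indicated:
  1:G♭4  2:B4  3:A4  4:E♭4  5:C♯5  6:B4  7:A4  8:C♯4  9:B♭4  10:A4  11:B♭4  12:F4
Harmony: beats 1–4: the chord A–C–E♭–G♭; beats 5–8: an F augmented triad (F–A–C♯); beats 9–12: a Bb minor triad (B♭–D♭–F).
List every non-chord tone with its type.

The harmony at that moment is A diminished seventh chord (A, C, E♭, G♭); B4 is not a chord tone.
It is approached by leap up from G♭4 and left by step down to A4.
Leap in, step out — an appoggiatura.
The harmony at that moment is F augmented triad (F, A, C♯); B4 is not a chord tone.
It is approached by step down from C♯5 and left by step down to A4.
Step in, step out in the same direction — a passing tone.
The harmony at that moment is B♭ minor triad (B♭, D♭, F); A4 is not a chord tone.
It is approached by step down from B♭4 and left by step up to B♭4.
Step away and step back to the same note — a neighbor tone (lower neighbor).

B4 (beat 2) — appoggiatura; B4 (beat 6) — passing tone; A4 (beat 10) — neighbor tone.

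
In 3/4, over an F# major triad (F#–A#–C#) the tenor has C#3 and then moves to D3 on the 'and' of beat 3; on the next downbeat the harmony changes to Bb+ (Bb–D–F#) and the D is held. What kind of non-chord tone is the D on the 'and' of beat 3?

Anticipation.

The harmony at that moment is F# major triad (F#, A#, C#); D3 is not a chord tone.
It is approached by step up from C#3 and then sustained as the same pitch into the next harmony.
Arriving early and becoming a chord tone when the harmony changes — an anticipation.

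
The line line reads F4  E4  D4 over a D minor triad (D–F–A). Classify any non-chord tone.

E4 is a passing tone.

The harmony at that moment is D minor triad (D, F, A); E4 is not a chord tone.
It is approached by step down from F4 and left by step down to D4.
Step in, step out in the same direction — a passing tone.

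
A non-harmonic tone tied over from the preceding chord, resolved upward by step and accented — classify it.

Retardation.

Approach: by preparation — the pitch is first a chord tone, then held (tied or repeated) while the harmony changes under it. Departure: up by step. Metric position: strong.
A prepared dissonance that resolves upward by step — a retardation. (The same figure resolving downward would be a suspension.)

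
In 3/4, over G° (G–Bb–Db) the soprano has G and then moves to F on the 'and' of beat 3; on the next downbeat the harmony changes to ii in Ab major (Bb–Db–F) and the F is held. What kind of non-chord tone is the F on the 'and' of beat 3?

Anticipation.

The harmony at that moment is G diminished triad (G, Bb, Db); F is not a chord tone.
It is approached by step down from G and then sustained as the same pitch into the next harmony.
Arriving early and becoming a chord tone when the harmony changes — an anticipation.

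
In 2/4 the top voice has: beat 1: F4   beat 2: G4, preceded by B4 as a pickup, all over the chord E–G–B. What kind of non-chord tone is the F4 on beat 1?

The harmony at that moment is E minor triad (E, G, B); F4 is not a chord tone.
It is approached by leap down from B4 and left by step up to G4.
Leap in, step out, metrically accented — an appoggiatura.

Appoggiatura.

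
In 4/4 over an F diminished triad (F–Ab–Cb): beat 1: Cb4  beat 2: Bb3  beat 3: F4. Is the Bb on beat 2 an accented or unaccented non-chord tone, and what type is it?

Unaccented escape tone.

The harmony at that moment is F diminished triad (F, Ab, Cb); Bb3 is not a chord tone.
It is approached by step down from Cb4 and left by leap up to F4.
Step in, leap out — an escape tone.
It falls on a weak beat, so it is unaccented.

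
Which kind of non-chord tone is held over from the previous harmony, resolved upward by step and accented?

Retardation.

Approach: by preparation — the pitch is first a chord tone, then held (tied or repeated) while the harmony changes under it. Departure: up by step. Metric position: strong.
A prepared dissonance that resolves upward by step — a retardation. (The same figure resolving downward would be a suspension.)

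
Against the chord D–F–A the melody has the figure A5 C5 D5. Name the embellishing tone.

The harmony at that moment is D minor triad (D, F, A); C5 is not a chord tone.
It is approached by leap down from A5 and left by step up to D5.
Leap in, step out — an appoggiatura.

C5 is an appoggiatura.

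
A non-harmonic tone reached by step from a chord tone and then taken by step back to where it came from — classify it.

Approach: by step. Departure: by step in the opposite direction, back to the starting pitch.
Stepwise on both sides but reversing to return to the same chord tone — a neighbor tone. (Had it continued onward in the same direction it would be a passing tone instead.)

Neighbor tone.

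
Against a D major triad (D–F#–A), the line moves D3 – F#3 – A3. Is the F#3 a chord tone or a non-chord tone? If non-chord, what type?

Chord tone (the third of D major triad).

D major triad contains D, F#, A; F# is the third, so it is a chord tone.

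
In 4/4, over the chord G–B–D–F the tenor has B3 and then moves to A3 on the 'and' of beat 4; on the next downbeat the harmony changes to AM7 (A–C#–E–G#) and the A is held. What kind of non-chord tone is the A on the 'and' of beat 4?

The harmony at that moment is G dominant seventh chord (G, B, D, F); A3 is not a chord tone.
It is approached by step down from B3 and then sustained as the same pitch into the next harmony.
Arriving early and becoming a chord tone when the harmony changes — an anticipation.

Anticipation.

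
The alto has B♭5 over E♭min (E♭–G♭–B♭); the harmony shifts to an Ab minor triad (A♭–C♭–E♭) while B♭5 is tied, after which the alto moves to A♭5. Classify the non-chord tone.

The harmony at that moment is A♭ minor triad (A♭, C♭, E♭); B♭5 is not a chord tone.
It is held over (the same pitch as the preceding B♭5) and left by step down to A♭5.
Held over from the previous chord and resolving down by step — a suspension.

B♭5 is a suspension.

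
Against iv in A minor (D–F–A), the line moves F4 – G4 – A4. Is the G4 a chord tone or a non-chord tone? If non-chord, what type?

The harmony at that moment is D minor triad (D, F, A); G4 is not a chord tone.
It is approached by step up from F4 and left by step up to A4.
Step in, step out in the same direction — a passing tone.

Non-chord tone — a passing tone.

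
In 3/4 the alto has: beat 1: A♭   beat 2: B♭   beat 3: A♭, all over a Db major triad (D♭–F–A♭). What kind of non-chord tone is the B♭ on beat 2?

Upper neighbor tone.

The harmony at that moment is D♭ major triad (D♭, F, A♭); B♭ is not a chord tone.
It is approached by step up from A♭ and left by step down to A♭.
Step away and step back to the same note — a neighbor tone (upper neighbor).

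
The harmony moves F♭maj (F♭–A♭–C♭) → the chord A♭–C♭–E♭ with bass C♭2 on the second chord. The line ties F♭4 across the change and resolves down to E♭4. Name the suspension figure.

4–3 suspension.

At the second chord the bass is C♭2. The suspended F♭4 lies a fourth above the bass; after resolving down by step to E♭4, the interval above the bass becomes a third.
Suspension figures are named by those two intervals: 4–3.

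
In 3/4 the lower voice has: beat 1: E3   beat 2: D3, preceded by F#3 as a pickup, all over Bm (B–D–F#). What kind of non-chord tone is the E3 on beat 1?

Passing tone.

The harmony at that moment is B minor triad (B, D, F#); E3 is not a chord tone.
It is approached by step down from F#3 and left by step down to D3.
Step in, step out in the same direction — a passing tone.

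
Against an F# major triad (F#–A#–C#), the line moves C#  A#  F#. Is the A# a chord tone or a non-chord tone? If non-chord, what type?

Chord tone (the third of F# major triad).

F# major triad contains F#, A#, C#; A# is the third, so it is a chord tone.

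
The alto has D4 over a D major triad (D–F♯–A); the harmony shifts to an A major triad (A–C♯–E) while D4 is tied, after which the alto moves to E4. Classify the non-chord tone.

The harmony at that moment is A major triad (A, C♯, E); D4 is not a chord tone.
It is held over (the same pitch as the preceding D4) and left by step up to E4.
Held over from the previous chord and resolving up by step — a retardation.

D4 is a retardation.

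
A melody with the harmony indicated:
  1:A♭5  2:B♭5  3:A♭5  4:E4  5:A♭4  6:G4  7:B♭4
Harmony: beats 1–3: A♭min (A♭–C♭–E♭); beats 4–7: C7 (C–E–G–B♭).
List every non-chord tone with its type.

The harmony at that moment is A♭ minor triad (A♭, C♭, E♭); B♭5 is not a chord tone.
It is approached by step up from A♭5 and left by step down to A♭5.
Step away and step back to the same note — a neighbor tone (upper neighbor).
The harmony at that moment is C dominant seventh chord (C, E, G, B♭); A♭4 is not a chord tone.
It is approached by leap up from E4 and left by step down to G4.
Leap in, step out — an appoggiatura.

B♭5 (beat 2) — neighbor tone; A♭4 (beat 5) — appoggiatura.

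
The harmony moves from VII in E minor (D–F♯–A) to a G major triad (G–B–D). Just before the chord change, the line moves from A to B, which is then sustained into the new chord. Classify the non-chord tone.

The harmony at that moment is D major triad (D, F♯, A); B is not a chord tone.
It is approached by step up from A and then sustained as the same pitch into the next harmony.
Arriving early and becoming a chord tone when the harmony changes — an anticipation.

B is an anticipation.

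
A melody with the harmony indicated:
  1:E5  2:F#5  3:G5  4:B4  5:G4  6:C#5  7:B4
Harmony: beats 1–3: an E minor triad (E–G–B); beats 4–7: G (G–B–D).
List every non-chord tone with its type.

F#5 (beat 2) — passing tone; C#5 (beat 6) — appoggiatura.

The harmony at that moment is E minor triad (E, G, B); F#5 is not a chord tone.
It is approached by step up from E5 and left by step up to G5.
Step in, step out in the same direction — a passing tone.
The harmony at that moment is G major triad (G, B, D); C#5 is not a chord tone.
It is approached by leap up from G4 and left by step down to B4.
Leap in, step out — an appoggiatura.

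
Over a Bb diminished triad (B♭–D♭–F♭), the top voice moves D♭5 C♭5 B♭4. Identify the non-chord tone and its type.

The harmony at that moment is B♭ diminished triad (B♭, D♭, F♭); C♭5 is not a chord tone.
It is approached by step down from D♭5 and left by step down to B♭4.
Step in, step out in the same direction — a passing tone.

C♭5 is a passing tone.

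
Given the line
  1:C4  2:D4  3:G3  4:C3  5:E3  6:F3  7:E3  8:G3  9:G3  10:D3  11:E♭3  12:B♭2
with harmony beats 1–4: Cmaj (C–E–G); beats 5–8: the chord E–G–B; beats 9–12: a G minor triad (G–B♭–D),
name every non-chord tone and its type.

The harmony at that moment is C major triad (C, E, G); D4 is not a chord tone.
It is approached by step up from C4 and left by leap down to G3.
Step in, leap out — an escape tone.
The harmony at that moment is E minor triad (E, G, B); F3 is not a chord tone.
It is approached by step up from E3 and left by step down to E3.
Step away and step back to the same note — a neighbor tone (upper neighbor).
The harmony at that moment is G minor triad (G, B♭, D); E♭3 is not a chord tone.
It is approached by step up from D3 and left by leap down to B♭2.
Step in, leap out — an escape tone.

D4 (beat 2) — escape tone; F3 (beat 6) — neighbor tone; E♭3 (beat 11) — escape tone.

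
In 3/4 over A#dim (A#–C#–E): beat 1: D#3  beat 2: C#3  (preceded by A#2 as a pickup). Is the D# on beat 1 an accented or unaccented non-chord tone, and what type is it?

Accented appoggiatura.

The harmony at that moment is A# diminished triad (A#, C#, E); D#3 is not a chord tone.
It is approached by leap up from A#2 and left by step down to C#3.
Leap in, step out — an appoggiatura.
It falls on the downbeat, so it is accented.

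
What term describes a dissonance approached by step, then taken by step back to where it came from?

Neighbor tone.

Approach: by step. Departure: by step in the opposite direction, back to the starting pitch.
Stepwise on both sides but reversing to return to the same chord tone — a neighbor tone. (Had it continued onward in the same direction it would be a passing tone instead.)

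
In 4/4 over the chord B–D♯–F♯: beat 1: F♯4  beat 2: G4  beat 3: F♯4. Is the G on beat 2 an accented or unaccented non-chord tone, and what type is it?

The harmony at that moment is B major triad (B, D♯, F♯); G4 is not a chord tone.
It is approached by step up from F♯4 and left by step down to F♯4.
Step away and step back to the same note — a neighbor tone (upper neighbor).
It falls on a weak beat, so it is unaccented.

Unaccented neighbor tone.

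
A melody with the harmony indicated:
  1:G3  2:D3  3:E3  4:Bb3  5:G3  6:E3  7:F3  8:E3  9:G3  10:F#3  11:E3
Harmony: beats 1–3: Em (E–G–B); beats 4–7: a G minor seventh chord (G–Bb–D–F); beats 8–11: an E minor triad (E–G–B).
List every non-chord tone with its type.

The harmony at that moment is E minor triad (E, G, B); D3 is not a chord tone.
It is approached by leap down from G3 and left by step up to E3.
Leap in, step out — an appoggiatura.
The harmony at that moment is G minor seventh chord (G, Bb, D, F); E3 is not a chord tone.
It is approached by leap down from G3 and left by step up to F3.
Leap in, step out — an appoggiatura.
The harmony at that moment is E minor triad (E, G, B); F#3 is not a chord tone.
It is approached by step down from G3 and left by step down to E3.
Step in, step out in the same direction — a passing tone.

D3 (beat 2) — appoggiatura; E3 (beat 6) — appoggiatura; F#3 (beat 10) — passing tone.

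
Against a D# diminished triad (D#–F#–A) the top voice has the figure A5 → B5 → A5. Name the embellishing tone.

B5 is a neighbor tone.

The harmony at that moment is D# diminished triad (D#, F#, A); B5 is not a chord tone.
It is approached by step up from A5 and left by step down to A5.
Step away and step back to the same note — a neighbor tone (upper neighbor).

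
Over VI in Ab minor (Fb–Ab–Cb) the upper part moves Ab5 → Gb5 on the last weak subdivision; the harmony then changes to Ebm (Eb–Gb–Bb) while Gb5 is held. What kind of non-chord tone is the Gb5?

Gb5 is an anticipation.

The harmony at that moment is Fb major triad (Fb, Ab, Cb); Gb5 is not a chord tone.
It is approached by step down from Ab5 and then sustained as the same pitch into the next harmony.
Arriving early and becoming a chord tone when the harmony changes — an anticipation.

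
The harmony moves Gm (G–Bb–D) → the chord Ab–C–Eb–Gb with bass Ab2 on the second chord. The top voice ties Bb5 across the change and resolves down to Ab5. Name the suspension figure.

At the second chord the bass is Ab2. The suspended Bb5 lies a ninth above the bass; after resolving down by step to Ab5, the interval above the bass becomes an octave.
Suspension figures are named by those two intervals: 9–8.

9–8 suspension.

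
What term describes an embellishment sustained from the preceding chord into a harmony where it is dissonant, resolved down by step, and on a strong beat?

Suspension.

Approach: by preparation — the pitch is first a chord tone, then held (tied or repeated) while the harmony changes under it. Departure: down by step. Metric position: strong.
A prepared dissonance that resolves downward by step — a suspension. (The same figure resolving upward would be a retardation.)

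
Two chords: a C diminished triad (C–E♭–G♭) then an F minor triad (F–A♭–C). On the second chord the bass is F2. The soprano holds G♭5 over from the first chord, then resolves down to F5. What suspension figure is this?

At the second chord the bass is F2. The suspended G♭5 lies a ninth above the bass; after resolving down by step to F5, the interval above the bass becomes an octave.
Suspension figures are named by those two intervals: 9–8.

9–8 suspension.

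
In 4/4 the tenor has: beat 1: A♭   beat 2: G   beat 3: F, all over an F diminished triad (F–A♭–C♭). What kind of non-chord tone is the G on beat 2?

Passing tone.

The harmony at that moment is F diminished triad (F, A♭, C♭); G is not a chord tone.
It is approached by step down from A♭ and left by step down to F.
Step in, step out in the same direction — a passing tone.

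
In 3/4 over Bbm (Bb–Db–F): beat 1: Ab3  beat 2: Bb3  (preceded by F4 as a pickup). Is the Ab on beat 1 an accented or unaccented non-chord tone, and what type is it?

The harmony at that moment is Bb minor triad (Bb, Db, F); Ab3 is not a chord tone.
It is approached by leap down from F4 and left by step up to Bb3.
Leap in, step out — an appoggiatura.
It falls on the downbeat, so it is accented.

Accented appoggiatura.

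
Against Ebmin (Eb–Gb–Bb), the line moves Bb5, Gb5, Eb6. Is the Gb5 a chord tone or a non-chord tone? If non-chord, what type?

Eb minor triad contains Eb, Gb, Bb; Gb is the third, so it is a chord tone.

Chord tone (the third of Eb minor triad).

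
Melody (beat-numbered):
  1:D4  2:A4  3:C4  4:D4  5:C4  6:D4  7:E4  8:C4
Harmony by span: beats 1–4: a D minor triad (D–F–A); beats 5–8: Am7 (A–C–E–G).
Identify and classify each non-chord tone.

The harmony at that moment is D minor triad (D, F, A); C4 is not a chord tone.
It is approached by leap down from A4 and left by step up to D4.
Leap in, step out — an appoggiatura.
The harmony at that moment is A minor seventh chord (A, C, E, G); D4 is not a chord tone.
It is approached by step up from C4 and left by step up to E4.
Step in, step out in the same direction — a passing tone.

C4 (beat 3) — appoggiatura; D4 (beat 6) — passing tone.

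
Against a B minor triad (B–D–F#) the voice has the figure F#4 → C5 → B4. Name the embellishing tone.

C5 is an appoggiatura.

The harmony at that moment is B minor triad (B, D, F#); C5 is not a chord tone.
It is approached by leap up from F#4 and left by step down to B4.
Leap in, step out — an appoggiatura.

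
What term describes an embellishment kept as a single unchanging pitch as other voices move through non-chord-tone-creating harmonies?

Approach: none. Departure: none — a single pitch is sustained while the chords change around it, passing through harmonies that do not contain it.
No melodic motion at all; the dissonance is created entirely by the moving harmonies against the stationary note — a pedal tone (pedal point).

Pedal tone.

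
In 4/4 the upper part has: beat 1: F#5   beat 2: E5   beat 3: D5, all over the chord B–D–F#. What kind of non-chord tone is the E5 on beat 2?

The harmony at that moment is B minor triad (B, D, F#); E5 is not a chord tone.
It is approached by step down from F#5 and left by step down to D5.
Step in, step out in the same direction — a passing tone.

Passing tone.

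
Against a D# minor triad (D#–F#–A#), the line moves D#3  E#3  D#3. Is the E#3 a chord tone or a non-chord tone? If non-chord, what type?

Non-chord tone — a neighbor tone.

The harmony at that moment is D# minor triad (D#, F#, A#); E#3 is not a chord tone.
It is approached by step up from D#3 and left by step down to D#3.
Step away and step back to the same note — a neighbor tone (upper neighbor).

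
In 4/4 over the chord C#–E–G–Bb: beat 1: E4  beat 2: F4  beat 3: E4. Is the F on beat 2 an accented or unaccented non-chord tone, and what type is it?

The harmony at that moment is C# diminished seventh chord (C#, E, G, Bb); F4 is not a chord tone.
It is approached by step up from E4 and left by step down to E4.
Step away and step back to the same note — a neighbor tone (upper neighbor).
It falls on a weak beat, so it is unaccented.

Unaccented neighbor tone.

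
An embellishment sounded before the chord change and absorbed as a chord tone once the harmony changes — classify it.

Approach: ahead of the chord change (typically by step), so it is dissonant against the current harmony. Departure: none — the same pitch is restated or held and is a chord tone of the new harmony.
Dissonant first, consonant once the harmony catches up: the note simply arrives early — an anticipation. (The reverse timing, consonant first and dissonant after the change, would be a suspension or retardation.)

Anticipation.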